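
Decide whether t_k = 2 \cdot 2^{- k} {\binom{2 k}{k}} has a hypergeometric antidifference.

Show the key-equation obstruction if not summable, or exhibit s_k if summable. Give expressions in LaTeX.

The ratio is (2*k + 1)/(k + 1).
So A=2*k + 1 and B=k + 1, with C=1.
f must satisfy (2*k + 1)·f(k+1) − (k)·f(k) = 1.
d = -1 from the (1,1,0) case.
Bound -1 < 0, so the key equation has no polynomial solution.

No — key equation has no polynomial f.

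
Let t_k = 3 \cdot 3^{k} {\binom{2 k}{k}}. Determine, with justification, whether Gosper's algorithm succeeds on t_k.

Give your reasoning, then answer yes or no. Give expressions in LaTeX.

The ratio is 6*(2*k + 1)/(k + 1).
A = 12*k + 6, B = k + 1, C = 1.
Set up (12*k + 6)·f(k+1) − (k)·f(k) − (1) = 0.
deg f ≤ -1 (via 1,1,0).
deg f ≤ -1 is impossible — no certificate.

No; the degree bound rules out any f.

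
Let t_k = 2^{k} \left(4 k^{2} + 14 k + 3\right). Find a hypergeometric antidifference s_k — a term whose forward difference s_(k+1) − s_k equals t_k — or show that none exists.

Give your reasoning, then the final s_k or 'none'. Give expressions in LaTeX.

t_(k+1)/t_k = 2*(4*k**2 + 22*k + 21)/(4*k**2 + 14*k + 3).
Gosper form: A/B · C(k+1)/C(k) with A=2, B=1, C=k**2 + 7*k/2 + 3/4.
Key eq: (2)·f(k+1) = (1)·f(k) + (k**2 + 7*k/2 + 3/4).
Degrees (0,0,2) ⇒ d ≤ 2.
Solve for f: f(k) = (4*k**2 - 2*k - 1)/4 (degree 2 ≤ 2).
Certificate R = B(k−1)f/C = (4*k**2 - 2*k - 1)/(4*k**2 + 14*k + 3) gives s_k = 2**k*(4*k**2 - 2*k - 1).
Check: Δs_k = 2**k*(4*k**2 + 14*k + 3). ✓

s_k = 2^{k} \left(4 k^{2} - 2 k - 1\right)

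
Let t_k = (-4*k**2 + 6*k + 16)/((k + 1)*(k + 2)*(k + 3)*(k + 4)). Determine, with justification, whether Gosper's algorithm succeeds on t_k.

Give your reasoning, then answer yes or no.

Yes. s_k = k*(k**2 + 14*k + 17)/(2*(k + 1)*(k + 2)*(k + 3)).

r(k) = (k + 1)*(3*k - 2*(k + 1)**2 + 11)/((k + 5)*(-2*k**2 + 3*k + 8)) after simplifying.
Gosper form: A/B · C(k+1)/C(k) with A=k + 1, B=k + 5, C=k**2 - 3*k/2 - 4.
Solve (k + 1)·f(k+1) − (k + 4)·f(k) = k**2 - 3*k/2 - 4.
deg f ≤ 3 (via 1,1,2).
A polynomial solution: f(k) = -k*(k**2 + 14*k + 17)/8.
Get s_k = R·t_k = k*(k**2 + 14*k + 17)/(2*(k + 1)*(k + 2)*(k + 3)) with R(k) = B(k−1)f(k)/C(k) = -k*(k + 4)*(k**2 + 14*k + 17)/(4*(2*k**2 - 3*k - 8)).
Check: Δs_k = 2*(-2*k**2 + 3*k + 8)/(k**4 + 10*k**3 + 35*k**2 + 50*k + 24). ✓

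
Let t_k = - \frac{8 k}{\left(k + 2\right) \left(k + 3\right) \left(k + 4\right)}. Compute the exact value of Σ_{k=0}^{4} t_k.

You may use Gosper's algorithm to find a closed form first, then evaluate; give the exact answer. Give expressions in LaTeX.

Ratio r(k) = (k + 1)*(k + 2)/(k*(k + 5)).
Normal form (A,B,C) = (k + 2, k + 5, k).
Solve (k + 2)·f(k+1) − (k + 4)·f(k) = k.
Degrees (1,1,1) ⇒ d ≤ 2.
A polynomial solution: f(k) = k*(k - 1)/6.
Then R = B(k−1)f/C = (k - 1)*(k + 4)/6, so s_k = R(k)·t_k = 4*k*(1 - k)/(3*(k + 2)*(k + 3)).
Δs = -8*k/(k**3 + 9*k**2 + 26*k + 24), as required.
Evaluate s at k=5 and k=0: -10/21 and 0; difference -10/21.

Σ = -10/21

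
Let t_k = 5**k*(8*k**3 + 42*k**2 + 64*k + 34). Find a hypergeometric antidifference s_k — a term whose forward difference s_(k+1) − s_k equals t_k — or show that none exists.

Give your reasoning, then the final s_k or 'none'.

t_(k+1)/t_k = 5*(4*k**3 + 33*k**2 + 86*k + 74)/(4*k**3 + 21*k**2 + 32*k + 17).
So A=5 and B=1, with C=k**3 + 21*k**2/4 + 8*k + 17/4.
Solve (5)·f(k+1) − (1)·f(k) = k**3 + 21*k**2/4 + 8*k + 17/4.
Bound: deg f ≤ 3.
Match coefficients ⇒ f(k) = (2*k**3 + 3*k**2 + k + 1)/8.
Then R = B(k−1)f/C = (2*k**3 + 3*k**2 + k + 1)/(2*(4*k**3 + 21*k**2 + 32*k + 17)), so s_k = R(k)·t_k = 5**k*(2*k**3 + 3*k**2 + k + 1).
Δs = 5**k*(8*k**3 + 42*k**2 + 64*k + 34), as required.

s_k = 5**k*(2*k**3 + 3*k**2 + k + 1)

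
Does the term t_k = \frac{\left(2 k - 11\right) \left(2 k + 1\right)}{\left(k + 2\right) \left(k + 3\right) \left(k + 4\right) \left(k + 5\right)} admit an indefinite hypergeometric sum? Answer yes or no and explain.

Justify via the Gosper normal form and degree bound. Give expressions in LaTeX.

Yes. s_k = \frac{k \left(- k^{2} - 105 k - 26\right)}{24 \left(k^{3} + 9 k^{2} + 26 k + 24\right)}.

The ratio is (k + 2)*(2*k - 9)*(2*k + 3)/((k + 6)*(2*k - 11)*(2*k + 1)).
So A=k + 2 and B=k + 6, with C=k**2 - 5*k - 11/4.
f must satisfy (k + 2)·f(k+1) − (k + 5)·f(k) = k**2 - 5*k - 11/4.
Degrees (1,1,2) ⇒ d ≤ 3.
Coefficient equations give f(k) = -k*(k**2 + 105*k + 26)/96.
Get s_k = R·t_k = k*(-k**2 - 105*k - 26)/(24*(k**3 + 9*k**2 + 26*k + 24)) with R(k) = B(k−1)f(k)/C(k) = -k*(k + 5)*(k**2 + 105*k + 26)/(24*(2*k - 11)*(2*k + 1)).
Verify: (4*k**2 - 20*k - 11)/(k**4 + 14*k**3 + 71*k**2 + 154*k + 120) matches t_k.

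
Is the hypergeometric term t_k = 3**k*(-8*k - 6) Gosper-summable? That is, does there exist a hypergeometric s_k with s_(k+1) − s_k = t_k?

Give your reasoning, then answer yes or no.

Yes. s_k = 3**k*(3 - 4*k).

Ratio r(k) = 3*(4*k + 7)/(4*k + 3).
Normal form (A,B,C) = (3, 1, k + 3/4).
Need (3)·f(k+1) − (1)·f(k) = k + 3/4.
From deg A=0, deg B=0, deg C=1: d=1.
Solve for f: f(k) = (4*k - 3)/8 (degree 1 ≤ 1).
Get s_k = R·t_k = 3**k*(3 - 4*k) with R(k) = B(k−1)f(k)/C(k) = (4*k - 3)/(2*(4*k + 3)).
Verify: 3**k*(-8*k - 6) matches t_k.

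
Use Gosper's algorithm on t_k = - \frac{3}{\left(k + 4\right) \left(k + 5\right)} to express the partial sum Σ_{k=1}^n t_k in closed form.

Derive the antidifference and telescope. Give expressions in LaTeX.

S(n) = - \frac{3 n}{5 n + 25}

Step 1: r(k) = (k + 4)/(k + 6).
Gosper form: A/B · C(k+1)/C(k) with A=k + 4, B=k + 6, C=1.
Need (k + 4)·f(k+1) − (k + 5)·f(k) = 1.
From deg A=1, deg B=1, deg C=0: d=1.
Solve for f: f(k) = k/4 (degree 1 ≤ 1).
Then R = B(k−1)f/C = k*(k + 5)/4, so s_k = R(k)·t_k = -3*k/(4*k + 16).
Verify: -3/(k**2 + 9*k + 20) matches t_k.
s_(n+1) = 3*(-n - 1)/(4*(n + 5)) and s_(1) = -3/20, so S(n) = -3*n/(5*n + 25).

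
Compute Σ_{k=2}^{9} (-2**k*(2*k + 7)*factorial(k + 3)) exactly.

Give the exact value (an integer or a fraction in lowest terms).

The ratio is 2*(k + 4)*(2*k + 9)/(2*k + 7).
Normal form (A,B,C) = (2*k + 8, 1, k + 7/2).
f must satisfy (2*k + 8)·f(k+1) − (1)·f(k) = k + 7/2.
From deg A=1, deg B=0, deg C=1: d=0.
Coefficient equations give f(k) = 1/2.
Certificate R = B(k−1)f/C = 1/(2*k + 7) gives s_k = -2**k*factorial(k + 3).
Verify: -2**k*(2*k + 7)*factorial(k + 3) matches t_k.
Telescoping: Σ = s_(10) − s_(2) = -6376469299200 − (-480) = -6376469298720.

Σ = -6376469298720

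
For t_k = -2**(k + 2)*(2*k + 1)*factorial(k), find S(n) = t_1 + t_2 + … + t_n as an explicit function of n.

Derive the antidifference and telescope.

S(n) = -8*2**n*factorial(n + 1) + 8

r(k) = 2*(k + 1)*(2*k + 3)/(2*k + 1) after simplifying.
Normal form (A,B,C) = (2*k + 2, 1, k + 1/2).
Solve (2*k + 2)·f(k+1) − (1)·f(k) = k + 1/2.
deg f ≤ 0 (via 1,0,1).
Solve for f: f(k) = 1/2 (degree 0 ≤ 0).
Then R = B(k−1)f/C = 1/(2*k + 1), so s_k = R(k)·t_k = -2**(k + 2)*factorial(k).
Δs = -2**(k + 2)*(2*k + 1)*factorial(k), as required.
Telescope: S(n) = s_(n+1) − s_(1) = -2**(n + 3)*factorial(n + 1) − (-8) = -8*2**n*factorial(n + 1) + 8.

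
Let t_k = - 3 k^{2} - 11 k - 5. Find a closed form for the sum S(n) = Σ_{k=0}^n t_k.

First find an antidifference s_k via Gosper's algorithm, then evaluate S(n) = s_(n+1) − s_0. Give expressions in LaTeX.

S(n) = - n^{3} - 7 n^{2} - 11 n - 5

The ratio is (3*k**2 + 17*k + 19)/(3*k**2 + 11*k + 5).
Factor: A=1; B=1; C=k**2 + 11*k/3 + 5/3.
Key eq: (1)·f(k+1) = (1)·f(k) + (k**2 + 11*k/3 + 5/3).
Bound: deg f ≤ 3.
Coefficient equations give f(k) = k**2*(k + 4)/3.
So s_k = (B(k−1)f/C)·t_k = (k**2*(k + 4)/(3*k**2 + 11*k + 5))·t_k = k**2*(-k - 4).
Check: Δs_k = -3*k**2 - 11*k - 5. ✓
Evaluate: s_(n+1) = -n**3 - 7*n**2 - 11*n - 5; subtract s_(0) = 0 ⇒ S(n) = -n**3 - 7*n**2 - 11*n - 5.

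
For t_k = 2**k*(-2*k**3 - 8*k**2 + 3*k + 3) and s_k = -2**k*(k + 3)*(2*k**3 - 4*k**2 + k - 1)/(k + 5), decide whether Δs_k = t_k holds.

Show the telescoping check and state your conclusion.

Invalid: residual 2**(k + 1)*(2*k**4 + 16*k**3 + 41*k**2 - 19*k - 14)/(k**2 + 11*k + 30) ≠ 0.

s_(k+1) = -2**(k + 1)*(k + 4)*(k + 2*(k + 1)**3 - 4*(k + 1)**2)/(k + 6)
s_(k+1) − s_k = 2**k*(-2*k**5 - 26*k**4 - 113*k**3 - 122*k**2 + 85*k + 62)/(k**2 + 11*k + 30)
(s_(k+1) − s_k) − t_k = 2**(k + 1)*(2*k**4 + 16*k**3 + 41*k**2 - 19*k - 14)/(k**2 + 11*k + 30)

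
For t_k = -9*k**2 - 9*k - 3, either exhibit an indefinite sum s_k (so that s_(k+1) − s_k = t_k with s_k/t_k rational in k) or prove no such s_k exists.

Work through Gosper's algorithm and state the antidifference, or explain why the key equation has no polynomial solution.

s_k = -3*k**3

Step 1: r(k) = (3*k**2 + 9*k + 7)/(3*k**2 + 3*k + 1).
Factor: A=1; B=1; C=k**2 + k + 1/3.
Solve (1)·f(k+1) − (1)·f(k) = k**2 + k + 1/3.
deg f ≤ 3 (via 0,0,2).
Solving with deg f ≤ 3: f(k) = k**3/3.
So s_k = (B(k−1)f/C)·t_k = (k**3/(3*k**2 + 3*k + 1))·t_k = -3*k**3.
Check: Δs_k = 3*k**3 - 3*(k + 1)**3. ✓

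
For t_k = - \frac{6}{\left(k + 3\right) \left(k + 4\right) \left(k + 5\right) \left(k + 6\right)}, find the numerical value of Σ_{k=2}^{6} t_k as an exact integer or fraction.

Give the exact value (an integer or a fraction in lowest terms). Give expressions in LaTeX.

t_(k+1)/t_k = (k + 3)/(k + 7).
Normal form (A,B,C) = (k + 3, k + 7, 1).
Key eq: (k + 3)·f(k+1) = (k + 6)·f(k) + (1).
deg f ≤ 3 (via 1,1,0).
Solve for f: f(k) = k*(k**2 + 12*k + 47)/180 (degree 3 ≤ 3).
So s_k = (B(k−1)f/C)·t_k = (k*(k + 6)*(k**2 + 12*k + 47)/180)·t_k = k*(-k**2 - 12*k - 47)/(30*(k + 3)*(k + 4)*(k + 5)).
Δs = -6/(k**4 + 18*k**3 + 119*k**2 + 342*k + 360), as required.
Sum = s_(7) − s_(2); s_(7) = -7/220, s_(2) = -1/42 ⇒ -37/4620.

Σ = -37/4620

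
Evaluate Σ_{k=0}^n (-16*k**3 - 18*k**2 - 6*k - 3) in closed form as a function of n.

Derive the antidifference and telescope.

S(n) = -4*n**4 - 14*n**3 - 16*n**2 - 9*n - 3

r(k) = (16*k**3 + 66*k**2 + 90*k + 43)/(16*k**3 + 18*k**2 + 6*k + 3) after simplifying.
Take A(k)=1, B(k)=1, C(k)=k**3 + 9*k**2/8 + 3*k/8 + 3/16.
Need (1)·f(k+1) − (1)·f(k) = k**3 + 9*k**2/8 + 3*k/8 + 3/16.
Bound: deg f ≤ 4.
A polynomial solution: f(k) = k*(4*k**3 - 2*k**2 - 2*k + 3)/16.
R(k) = B(k−1)·f(k)/C(k) = k*(4*k**3 - 2*k**2 - 2*k + 3)/(16*k**3 + 18*k**2 + 6*k + 3); s_k = R·t_k = k*(-4*k**3 + 2*k**2 + 2*k - 3).
Verify: -16*k**3 - 18*k**2 - 6*k - 3 matches t_k.
s_(n+1) = -4*n**4 - 14*n**3 - 16*n**2 - 9*n - 3 and s_(0) = 0, so S(n) = -4*n**4 - 14*n**3 - 16*n**2 - 9*n - 3.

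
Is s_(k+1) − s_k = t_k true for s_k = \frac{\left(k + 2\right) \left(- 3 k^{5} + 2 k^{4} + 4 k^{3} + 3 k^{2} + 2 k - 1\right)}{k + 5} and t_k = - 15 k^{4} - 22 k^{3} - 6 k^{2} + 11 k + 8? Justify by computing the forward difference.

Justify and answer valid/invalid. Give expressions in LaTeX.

s_(k+1) = (-3*k**6 - 22*k**5 - 57*k**4 - 57*k**3 + 4*k**2 + 46*k + 21)/(k + 6)
s_(k+1) − s_k = (-15*k**6 - 151*k**5 - 401*k**4 - 355*k**3 + 15*k**2 + 235*k + 117)/(k**2 + 11*k + 30)
(s_(k+1) − s_k) − t_k = 3*(12*k**5 + 99*k**4 + 120*k**3 + 22*k**2 - 61*k - 41)/(k**2 + 11*k + 30)

Invalid: residual \frac{3 \left(12 k^{5} + 99 k^{4} + 120 k^{3} + 22 k^{2} - 61 k - 41\right)}{k^{2} + 11 k + 30} ≠ 0.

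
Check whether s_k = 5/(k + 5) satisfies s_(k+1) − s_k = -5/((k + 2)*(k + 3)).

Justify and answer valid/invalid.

Invalid: residual 30*(k + 4)/(k**4 + 16*k**3 + 91*k**2 + 216*k + 180) ≠ 0.

s_(k+1) = 5/(k + 6)
s_(k+1) − s_k = -5/((k + 5)*(k + 6))
(s_(k+1) − s_k) − t_k = 30*(k + 4)/(k**4 + 16*k**3 + 91*k**2 + 216*k + 180)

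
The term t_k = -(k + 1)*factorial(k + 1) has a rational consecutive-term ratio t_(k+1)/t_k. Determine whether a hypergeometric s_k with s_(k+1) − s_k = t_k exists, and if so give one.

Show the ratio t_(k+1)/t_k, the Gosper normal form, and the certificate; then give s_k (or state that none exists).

s_k = -factorial(k + 1)

t_(k+1)/t_k = (k + 2)**2/(k + 1).
A = k + 2, B = 1, C = k + 1.
Need (k + 2)·f(k+1) − (1)·f(k) = k + 1.
deg f ≤ 0 (via 1,0,1).
Match coefficients ⇒ f(k) = 1.
Certificate R = B(k−1)f/C = 1/(k + 1) gives s_k = -factorial(k + 1).
Δs = -(k + 1)*factorial(k + 1), as required.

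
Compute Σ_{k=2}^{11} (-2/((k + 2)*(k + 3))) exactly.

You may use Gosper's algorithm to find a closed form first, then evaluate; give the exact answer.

r(k) = (k + 2)/(k + 4) after simplifying.
A = k + 2, B = k + 4, C = 1.
Solve (k + 2)·f(k+1) − (k + 3)·f(k) = 1.
Degrees (1,1,0) ⇒ d ≤ 1.
Solve for f: f(k) = k/2 (degree 1 ≤ 1).
Then R = B(k−1)f/C = k*(k + 3)/2, so s_k = R(k)·t_k = -k/(k + 2).
s_(k+1) − s_k = -2/(k**2 + 5*k + 6) = t_k.
Sum = s_(12) − s_(2); s_(12) = -6/7, s_(2) = -1/2 ⇒ -5/14.

Σ = -5/14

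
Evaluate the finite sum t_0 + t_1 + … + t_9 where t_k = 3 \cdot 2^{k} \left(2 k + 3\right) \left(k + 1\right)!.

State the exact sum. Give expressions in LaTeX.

Σ = 122624409597

r(k) = 2*(k + 2)*(2*k + 5)/(2*k + 3) after simplifying.
Gosper form: A/B · C(k+1)/C(k) with A=2*k + 4, B=1, C=k + 3/2.
Need (2*k + 4)·f(k+1) − (1)·f(k) = k + 3/2.
From deg A=1, deg B=0, deg C=1: d=0.
A polynomial solution: f(k) = 1/2.
Get s_k = R·t_k = 3*2**k*factorial(k + 1) with R(k) = B(k−1)f(k)/C(k) = 1/(2*k + 3).
Δs = 3*2**k*(2*k + 3)*factorial(k + 1), as required.
Telescoping: Σ = s_(10) − s_(0) = 122624409600 − (3) = 122624409597.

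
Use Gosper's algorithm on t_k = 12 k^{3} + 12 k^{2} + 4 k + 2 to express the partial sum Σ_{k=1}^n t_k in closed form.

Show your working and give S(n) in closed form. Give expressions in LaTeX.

The ratio is (6*k**3 + 24*k**2 + 32*k + 15)/(6*k**3 + 6*k**2 + 2*k + 1).
A = 1, B = 1, C = k**3 + k**2 + k/3 + 1/6.
Set up (1)·f(k+1) − (1)·f(k) − (k**3 + k**2 + k/3 + 1/6) = 0.
From deg A=0, deg B=0, deg C=3: d=4.
A polynomial solution: f(k) = k*(3*k**3 - 2*k**2 - k + 2)/12.
R(k) = B(k−1)·f(k)/C(k) = k*(3*k**3 - 2*k**2 - k + 2)/(2*(6*k**3 + 6*k**2 + 2*k + 1)); s_k = R·t_k = k*(3*k**3 - 2*k**2 - k + 2).
s_(k+1) − s_k = 12*k**3 + 12*k**2 + 4*k + 2 = t_k.
Σ_(k=1)^n t_k = s_(n+1) − s_(1) = (3*n**4 + 10*n**3 + 11*n**2 + 6*n + 2) − (2), i.e. n*(3*n**3 + 10*n**2 + 11*n + 6).

S(n) = n \left(3 n^{3} + 10 n^{2} + 11 n + 6\right)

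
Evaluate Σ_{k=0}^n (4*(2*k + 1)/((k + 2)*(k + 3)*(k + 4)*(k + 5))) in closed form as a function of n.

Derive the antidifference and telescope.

S(n) = (n**3 + 12*n**2 + 23*n + 12)/(6*(n**3 + 12*n**2 + 47*n + 60))

t_(k+1)/t_k = (k + 2)*(2*k + 3)/((k + 6)*(2*k + 1)).
Take A(k)=k + 2, B(k)=k + 6, C(k)=k + 1/2.
Set up (k + 2)·f(k+1) − (k + 5)·f(k) − (k + 1/2) = 0.
From deg A=1, deg B=1, deg C=1: d=3.
Solve for f: f(k) = k*(k**2 + 9*k + 2)/48 (degree 3 ≤ 3).
R(k) = B(k−1)·f(k)/C(k) = k*(k + 5)*(k**2 + 9*k + 2)/(24*(2*k + 1)); s_k = R·t_k = k*(k**2 + 9*k + 2)/(6*(k + 2)*(k + 3)*(k + 4)).
Verify: 4*(2*k + 1)/(k**4 + 14*k**3 + 71*k**2 + 154*k + 120) matches t_k.
Telescope: S(n) = s_(n+1) − s_(0) = (n**3 + 12*n**2 + 23*n + 12)/(6*(n**3 + 12*n**2 + 47*n + 60)) − (0) = (n**3 + 12*n**2 + 23*n + 12)/(6*(n**3 + 12*n**2 + 47*n + 60)).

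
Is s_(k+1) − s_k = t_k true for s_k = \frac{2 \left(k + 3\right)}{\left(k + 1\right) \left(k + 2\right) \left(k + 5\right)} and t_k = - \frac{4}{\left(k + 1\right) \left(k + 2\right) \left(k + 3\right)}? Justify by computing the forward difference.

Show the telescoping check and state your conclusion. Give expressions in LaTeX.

Invalid: residual \frac{4 \left(3 k + 13\right)}{k^{5} + 17 k^{4} + 107 k^{3} + 307 k^{2} + 396 k + 180} ≠ 0.

s_(k+1) = 2*(k + 4)/((k + 2)*(k + 3)*(k + 6))
s_(k+1) − s_k = 4*(-k**2 - 8*k - 17)/(k**5 + 17*k**4 + 107*k**3 + 307*k**2 + 396*k + 180)
(s_(k+1) − s_k) − t_k = 4*(3*k + 13)/(k**5 + 17*k**4 + 107*k**3 + 307*k**2 + 396*k + 180)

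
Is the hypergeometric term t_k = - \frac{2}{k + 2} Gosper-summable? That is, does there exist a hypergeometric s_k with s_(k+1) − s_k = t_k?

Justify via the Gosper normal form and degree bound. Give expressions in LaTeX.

No; the coefficient equations for f are inconsistent.

Step 1: r(k) = (k + 2)/(k + 3).
Factor: A=k + 2; B=k + 3; C=1.
Need (k + 2)·f(k+1) − (k + 2)·f(k) = 1.
From deg A=1, deg B=1, deg C=0: d=0.
Put f(k) = c0: A·f(k+1) − B(k−1)·f(k) − C = -1; need -1 = 0 — inconsistent ⇒ no f, not summable.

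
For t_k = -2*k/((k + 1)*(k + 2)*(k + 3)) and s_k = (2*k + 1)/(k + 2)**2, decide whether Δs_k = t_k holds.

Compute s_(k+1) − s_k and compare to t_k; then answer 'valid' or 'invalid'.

Invalid: residual (4*k**2 + 11*k + 3)/(k**5 + 11*k**4 + 47*k**3 + 97*k**2 + 96*k + 36) ≠ 0.

s_(k+1) = (2*k + 3)/(k + 3)**2
s_(k+1) − s_k = (-2*k**2 - 4*k + 3)/(k**4 + 10*k**3 + 37*k**2 + 60*k + 36)
(s_(k+1) − s_k) − t_k = (4*k**2 + 11*k + 3)/(k**5 + 11*k**4 + 47*k**3 + 97*k**2 + 96*k + 36)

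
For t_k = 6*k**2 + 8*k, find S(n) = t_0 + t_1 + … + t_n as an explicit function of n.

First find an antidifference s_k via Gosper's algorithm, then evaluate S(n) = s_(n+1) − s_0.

S(n) = n*(2*n**2 + 7*n + 5)

Step 1: r(k) = (3*k**2 + 10*k + 7)/(k*(3*k + 4)).
So A=1 and B=1, with C=k**2 + 4*k/3.
Key eq: (1)·f(k+1) = (1)·f(k) + (k**2 + 4*k/3).
Degrees (0,0,2) ⇒ d ≤ 3.
Match coefficients ⇒ f(k) = k*(k - 1)*(2*k + 3)/6.
R(k) = B(k−1)·f(k)/C(k) = (k - 1)*(2*k + 3)/(2*(3*k + 4)); s_k = R·t_k = k*(2*k**2 + k - 3).
Check: Δs_k = 2*k*(3*k + 4). ✓
Σ_(k=0)^n t_k = s_(n+1) − s_(0) = (n*(2*n**2 + 7*n + 5)) − (0), i.e. n*(2*n**2 + 7*n + 5).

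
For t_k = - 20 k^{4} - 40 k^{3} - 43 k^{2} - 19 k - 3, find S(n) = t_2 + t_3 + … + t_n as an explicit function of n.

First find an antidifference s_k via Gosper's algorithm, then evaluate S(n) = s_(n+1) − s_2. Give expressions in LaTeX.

S(n) = - 4 n^{5} - 20 n^{4} - 41 n^{3} - 41 n^{2} - 19 n + 125

r(k) = (20*k**4 + 120*k**3 + 283*k**2 + 305*k + 125)/(20*k**4 + 40*k**3 + 43*k**2 + 19*k + 3) after simplifying.
Gosper form: A/B · C(k+1)/C(k) with A=1, B=1, C=k**4 + 2*k**3 + 43*k**2/20 + 19*k/20 + 3/20.
Key eq: (1)·f(k+1) = (1)·f(k) + (k**4 + 2*k**3 + 43*k**2/20 + 19*k/20 + 3/20).
Degrees (0,0,4) ⇒ d ≤ 5.
A polynomial solution: f(k) = k**2*(4*k**3 + k - 2)/20.
R(k) = B(k−1)·f(k)/C(k) = k**2*(4*k**3 + k - 2)/(20*k**4 + 40*k**3 + 43*k**2 + 19*k + 3); s_k = R·t_k = k**2*(-4*k**3 - k + 2).
s_(k+1) − s_k = -20*k**4 - 40*k**3 - 43*k**2 - 19*k - 3 = t_k.
Σ_(k=2)^n t_k = s_(n+1) − s_(2) = (-4*n**5 - 20*n**4 - 41*n**3 - 41*n**2 - 19*n - 3) − (-128), i.e. -4*n**5 - 20*n**4 - 41*n**3 - 41*n**2 - 19*n + 125.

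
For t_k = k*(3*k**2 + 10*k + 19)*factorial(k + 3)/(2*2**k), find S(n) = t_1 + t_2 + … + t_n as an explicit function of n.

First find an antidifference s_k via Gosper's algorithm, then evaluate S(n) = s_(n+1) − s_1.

S(n) = (24*2**n + 3*n**6*factorial(n) + 34*n**5*factorial(n) + 144*n**4*factorial(n) + 280*n**3*factorial(n) + 237*n**2*factorial(n) + 46*n*factorial(n) - 24*factorial(n))/(2*2**n)

The ratio is (k + 1)*(k + 4)*(10*k + 3*(k + 1)**2 + 29)/(2*k*(3*k**2 + 10*k + 19)).
Take A(k)=k/2 + 2, B(k)=1, C(k)=k**3 + 10*k**2/3 + 19*k/3.
Need (k/2 + 2)·f(k+1) − (1)·f(k) = k**3 + 10*k**2/3 + 19*k/3.
Bound: deg f ≤ 2.
Solve for f: f(k) = 2*(3*k**2 - 2*k - 2)/3 (degree 2 ≤ 2).
Then R = B(k−1)f/C = 2*(3*k**2 - 2*k - 2)/(k*(3*k**2 + 10*k + 19)), so s_k = R(k)·t_k = (3*k**2 - 2*k - 2)*factorial(k + 3)/2**k.
Verify: k*(3*k**2 + 10*k + 19)*factorial(k + 3)/(2*2**k) matches t_k.
Telescope: S(n) = s_(n+1) − s_(1) = 2**(-n - 1)*(3*n**2 + 4*n - 1)*factorial(n + 4) − (-12) = (24*2**n + 3*n**6*factorial(n) + 34*n**5*factorial(n) + 144*n**4*factorial(n) + 280*n**3*factorial(n) + 237*n**2*factorial(n) + 46*n*factorial(n) - 24*factorial(n))/(2*2**n).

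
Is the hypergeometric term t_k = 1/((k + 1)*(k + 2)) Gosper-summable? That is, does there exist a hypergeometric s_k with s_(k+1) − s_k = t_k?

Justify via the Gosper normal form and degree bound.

Yes. s_k = k/(k + 1).

Ratio r(k) = (k + 1)/(k + 3).
Factor: A=k + 1; B=k + 3; C=1.
f must satisfy (k + 1)·f(k+1) − (k + 2)·f(k) = 1.
Bound: deg f ≤ 1.
Solve for f: f(k) = k (degree 1 ≤ 1).
Get s_k = R·t_k = k/(k + 1) with R(k) = B(k−1)f(k)/C(k) = k*(k + 2).
Δs = 1/(k**2 + 3*k + 2), as required.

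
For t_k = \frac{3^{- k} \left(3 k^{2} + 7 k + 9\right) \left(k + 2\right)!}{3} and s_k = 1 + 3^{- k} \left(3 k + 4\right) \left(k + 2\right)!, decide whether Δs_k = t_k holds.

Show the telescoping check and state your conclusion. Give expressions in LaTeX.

s_(k+1) = 3**(-k - 1)*(3*k + 7)*factorial(k + 3) + 1
s_(k+1) − s_k = (3*k**2 + 7*k + 9)*factorial(k + 2)/(3*3**k)
(s_(k+1) − s_k) − t_k = 0

Valid — Δs_k = t_k.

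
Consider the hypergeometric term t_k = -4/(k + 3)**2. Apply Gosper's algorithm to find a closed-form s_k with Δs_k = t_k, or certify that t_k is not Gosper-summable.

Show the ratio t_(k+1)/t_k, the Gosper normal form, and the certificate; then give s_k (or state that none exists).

none — t_k is not Gosper-summable

The ratio is (k + 3)**2/(k + 4)**2.
A = k**2 + 6*k + 9, B = k**2 + 8*k + 16, C = 1.
f must satisfy (k**2 + 6*k + 9)·f(k+1) − (k**2 + 6*k + 9)·f(k) = 1.
From deg A=2, deg B=2, deg C=0: d=0.
Write f(k) = c0. Then LHS − RHS = -1, requiring -1 = 0: contradictory. No certificate.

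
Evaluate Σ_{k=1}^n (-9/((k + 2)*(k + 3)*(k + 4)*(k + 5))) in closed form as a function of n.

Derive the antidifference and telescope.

S(n) = n*(-n**2 - 12*n - 47)/(20*(n**3 + 12*n**2 + 47*n + 60))

The ratio is (k + 2)/(k + 6).
Normal form (A,B,C) = (k + 2, k + 6, 1).
f must satisfy (k + 2)·f(k+1) − (k + 5)·f(k) = 1.
From deg A=1, deg B=1, deg C=0: d=3.
Match coefficients ⇒ f(k) = k*(k**2 + 9*k + 26)/72.
R(k) = B(k−1)·f(k)/C(k) = k*(k + 5)*(k**2 + 9*k + 26)/72; s_k = R·t_k = k*(-k**2 - 9*k - 26)/(8*(k + 2)*(k + 3)*(k + 4)).
Δs = -9/(k**4 + 14*k**3 + 71*k**2 + 154*k + 120), as required.
s_(n+1) = (-n**3 - 12*n**2 - 47*n - 36)/(8*(n**3 + 12*n**2 + 47*n + 60)) and s_(1) = -3/40, so S(n) = n*(-n**2 - 12*n - 47)/(20*(n**3 + 12*n**2 + 47*n + 60)).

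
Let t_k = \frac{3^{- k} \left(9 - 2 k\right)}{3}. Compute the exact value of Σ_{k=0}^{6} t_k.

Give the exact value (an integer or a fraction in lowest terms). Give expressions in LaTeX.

Σ = 2917/729

Step 1: r(k) = (2*k - 7)/(3*(2*k - 9)).
Normal form (A,B,C) = (1/3, 1, k - 9/2).
Key eq: (1/3)·f(k+1) = (1)·f(k) + (k - 9/2).
Degrees (0,0,1) ⇒ d ≤ 1.
A polynomial solution: f(k) = -3*(k - 4)/2.
R(k) = B(k−1)·f(k)/C(k) = -3*(k - 4)/(2*k - 9); s_k = R·t_k = (k - 4)/3**k.
Check: Δs_k = (9 - 2*k)/(3*3**k). ✓
Telescoping: Σ = s_(7) − s_(0) = 1/729 − (-4) = 2917/729.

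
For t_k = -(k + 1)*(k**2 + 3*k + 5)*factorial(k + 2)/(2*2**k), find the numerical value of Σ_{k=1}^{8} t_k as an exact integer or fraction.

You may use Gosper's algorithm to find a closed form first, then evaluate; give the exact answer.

Ratio r(k) = (k + 2)*(k + 3)*(3*k + (k + 1)**2 + 8)/(2*(k + 1)*(k**2 + 3*k + 5)).
Gosper form: A/B · C(k+1)/C(k) with A=k/2 + 3/2, B=1, C=k**3 + 4*k**2 + 8*k + 5.
Key eq: (k/2 + 3/2)·f(k+1) = (1)·f(k) + (k**3 + 4*k**2 + 8*k + 5).
Bound: deg f ≤ 2.
Match coefficients ⇒ f(k) = 2*(k**2 + k - 1).
Then R = B(k−1)f/C = 2*(k**2 + k - 1)/((k + 1)*(k**2 + 3*k + 5)), so s_k = R(k)·t_k = -(k**2 + k - 1)*factorial(k + 2)/2**k.
s_(k+1) − s_k = -(k + 1)*(k**2 + 3*k + 5)*factorial(k + 2)/(2*2**k) = t_k.
Σ_(k=1)^(8) t_k = s_(9) − s_(1) = -13877325/2 − (-3) = -13877319/2.

Σ = -13877319/2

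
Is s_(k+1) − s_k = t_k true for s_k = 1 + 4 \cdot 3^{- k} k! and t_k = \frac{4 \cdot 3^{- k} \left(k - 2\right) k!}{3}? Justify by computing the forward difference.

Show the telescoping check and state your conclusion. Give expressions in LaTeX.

s_(k+1) = (3*3**k + 4*k*factorial(k) + 4*factorial(k))/(3*3**k)
s_(k+1) − s_k = 4*(k - 2)*factorial(k)/(3*3**k)
(s_(k+1) − s_k) − t_k = 0

valid; difference matches t_k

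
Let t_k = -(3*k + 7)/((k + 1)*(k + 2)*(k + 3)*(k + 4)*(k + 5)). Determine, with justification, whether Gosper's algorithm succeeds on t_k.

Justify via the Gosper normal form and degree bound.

Step 1: r(k) = (k + 1)*(3*k + 10)/((k + 6)*(3*k + 7)).
Take A(k)=k + 1, B(k)=k + 6, C(k)=k + 7/3.
f must satisfy (k + 1)·f(k+1) − (k + 5)·f(k) = k + 7/3.
Degrees (1,1,1) ⇒ d ≤ 4.
Match coefficients ⇒ f(k) = k*(k + 2)*(k**2 + 8*k + 19)/36.
So s_k = (B(k−1)f/C)·t_k = (k*(k + 2)*(k + 5)*(k**2 + 8*k + 19)/(12*(3*k + 7)))·t_k = k*(-k**2 - 8*k - 19)/(12*(k**3 + 8*k**2 + 19*k + 12)).
s_(k+1) − s_k = (-3*k - 7)/(k**5 + 15*k**4 + 85*k**3 + 225*k**2 + 274*k + 120) = t_k.

Yes. s_k = k*(-k**2 - 8*k - 19)/(12*(k**3 + 8*k**2 + 19*k + 12)).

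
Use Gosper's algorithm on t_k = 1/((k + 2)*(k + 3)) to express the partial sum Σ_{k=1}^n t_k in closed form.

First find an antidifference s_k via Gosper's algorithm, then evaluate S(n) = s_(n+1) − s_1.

S(n) = n/(3*(n + 3))

t_(k+1)/t_k = (k + 2)/(k + 4).
A = k + 2, B = k + 4, C = 1.
Solve (k + 2)·f(k+1) − (k + 3)·f(k) = 1.
deg f ≤ 1 (via 1,1,0).
Match coefficients ⇒ f(k) = k/2.
Certificate R = B(k−1)f/C = k*(k + 3)/2 gives s_k = k/(2*(k + 2)).
Verify: 1/(k**2 + 5*k + 6) matches t_k.
Σ_(k=1)^n t_k = s_(n+1) − s_(1) = ((n + 1)/(2*(n + 3))) − (1/6), i.e. n/(3*(n + 3)).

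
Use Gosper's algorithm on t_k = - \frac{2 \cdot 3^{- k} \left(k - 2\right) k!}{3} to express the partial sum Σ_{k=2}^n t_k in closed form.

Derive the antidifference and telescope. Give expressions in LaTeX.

S(n) = 3^{- n - 2} \left(4 \cdot 3^{n} - 6 n n! - 6 n!\right)

r(k) = (k**2 - 1)/(3*(k - 2)) after simplifying.
Factor: A=k/3 + 1/3; B=1; C=k - 2.
Solve (k/3 + 1/3)·f(k+1) − (1)·f(k) = k - 2.
Bound: deg f ≤ 0.
A polynomial solution: f(k) = 3.
Then R = B(k−1)f/C = 3/(k - 2), so s_k = R(k)·t_k = -2*factorial(k)/3**k.
Δs = -2*(k - 2)*factorial(k)/(3*3**k), as required.
Σ_(k=2)^n t_k = s_(n+1) − s_(2) = (-2*3**(-n - 1)*factorial(n + 1)) − (-4/9), i.e. 3**(-n - 2)*(4*3**n - 6*n*factorial(n) - 6*factorial(n)).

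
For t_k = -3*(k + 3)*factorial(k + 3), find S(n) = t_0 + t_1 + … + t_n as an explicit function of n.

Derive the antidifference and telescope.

S(n) = 18 - 3*factorial(n + 4)

r(k) = (k + 4)**2/(k + 3) after simplifying.
Take A(k)=k + 4, B(k)=1, C(k)=k + 3.
Set up (k + 4)·f(k+1) − (1)·f(k) − (k + 3) = 0.
Degrees (1,0,1) ⇒ d ≤ 0.
Coefficient equations give f(k) = 1.
So s_k = (B(k−1)f/C)·t_k = (1/(k + 3))·t_k = -3*factorial(k + 3).
Check: Δs_k = -3*(k + 3)*factorial(k + 3). ✓
s_(n+1) = -3*factorial(n + 4) and s_(0) = -18, so S(n) = 18 - 3*factorial(n + 4).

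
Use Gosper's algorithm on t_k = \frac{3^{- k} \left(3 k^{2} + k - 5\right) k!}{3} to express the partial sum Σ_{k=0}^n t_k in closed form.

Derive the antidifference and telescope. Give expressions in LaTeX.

S(n) = \frac{3^{- n} \left(- 12 \cdot 3^{n} + 3 n^{2} n! + 10 n n! + 7 n!\right)}{3}

t_(k+1)/t_k = (k + 1)*(k + 3*(k + 1)**2 - 4)/(3*(3*k**2 + k - 5)).
Gosper form: A/B · C(k+1)/C(k) with A=k/3 + 1/3, B=1, C=k**2 + k/3 - 5/3.
Solve (k/3 + 1/3)·f(k+1) − (1)·f(k) = k**2 + k/3 - 5/3.
From deg A=1, deg B=0, deg C=2: d=1.
A polynomial solution: f(k) = 3*k + 4.
Get s_k = R·t_k = (3*k + 4)*factorial(k)/3**k with R(k) = B(k−1)f(k)/C(k) = 3*(3*k + 4)/(3*k**2 + k - 5).
Δs = (3*k**2 + k - 5)*factorial(k)/(3*3**k), as required.
Telescope: S(n) = s_(n+1) − s_(0) = 3**(-n - 1)*(3*n + 7)*factorial(n + 1) − (4) = (-12*3**n + 3*n**2*factorial(n) + 10*n*factorial(n) + 7*factorial(n))/(3*3**n).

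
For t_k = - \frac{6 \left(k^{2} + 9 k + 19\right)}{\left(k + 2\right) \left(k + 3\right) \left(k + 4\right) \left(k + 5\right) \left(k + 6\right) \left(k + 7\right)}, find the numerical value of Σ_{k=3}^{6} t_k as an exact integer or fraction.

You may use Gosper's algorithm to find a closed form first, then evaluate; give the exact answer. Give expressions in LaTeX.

The ratio is (k + 2)*(9*k + (k + 1)**2 + 28)/((k + 8)*(k**2 + 9*k + 19)).
Normal form (A,B,C) = (k + 2, k + 8, k**2 + 9*k + 19).
Key eq: (k + 2)·f(k+1) = (k + 7)·f(k) + (k**2 + 9*k + 19).
From deg A=1, deg B=1, deg C=2: d=5.
Solve for f: f(k) = k*(k + 3)*(k + 5)*(k**2 + 12*k + 44)/144 (degree 5 ≤ 5).
Get s_k = R·t_k = k*(-k**2 - 12*k - 44)/(24*(k**3 + 12*k**2 + 44*k + 48)) with R(k) = B(k−1)f(k)/C(k) = k*(k + 3)*(k + 5)*(k + 7)*(k**2 + 12*k + 44)/(144*(k**2 + 9*k + 19)).
Verify: 6*(-k**2 - 9*k - 19)/(k**6 + 27*k**5 + 295*k**4 + 1665*k**3 + 5104*k**2 + 8028*k + 5040) matches t_k.
Sum = s_(7) − s_(3); s_(7) = -413/10296, s_(3) = -89/2520 ⇒ -24/5005.

Σ = -24/5005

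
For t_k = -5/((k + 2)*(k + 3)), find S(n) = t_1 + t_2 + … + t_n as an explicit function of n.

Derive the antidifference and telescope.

S(n) = -5*n/(3*n + 9)

Ratio r(k) = (k + 2)/(k + 4).
A = k + 2, B = k + 4, C = 1.
Set up (k + 2)·f(k+1) − (k + 3)·f(k) − (1) = 0.
From deg A=1, deg B=1, deg C=0: d=1.
Solving with deg f ≤ 1: f(k) = k/2.
Get s_k = R·t_k = -5*k/(2*k + 4) with R(k) = B(k−1)f(k)/C(k) = k*(k + 3)/2.
Δs = -5/(k**2 + 5*k + 6), as required.
s_(n+1) = 5*(-n - 1)/(2*(n + 3)) and s_(1) = -5/6, so S(n) = -5*n/(3*n + 9).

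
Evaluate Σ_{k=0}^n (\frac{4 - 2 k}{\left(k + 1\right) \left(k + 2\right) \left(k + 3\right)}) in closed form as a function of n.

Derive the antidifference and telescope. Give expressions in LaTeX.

r(k) = (k - 1)*(k + 1)/((k - 2)*(k + 4)) after simplifying.
Take A(k)=k + 1, B(k)=k + 4, C(k)=k - 2.
Solve (k + 1)·f(k+1) − (k + 3)·f(k) = k - 2.
d = 2 from the (1,1,1) case.
Solve for f: f(k) = -k*(k + 7)/4 (degree 2 ≤ 2).
Get s_k = R·t_k = k*(k + 7)/(2*(k + 1)*(k + 2)) with R(k) = B(k−1)f(k)/C(k) = -k*(k + 3)*(k + 7)/(4*(k - 2)).
Verify: 2*(2 - k)/(k**3 + 6*k**2 + 11*k + 6) matches t_k.
Evaluate: s_(n+1) = (n**2 + 9*n + 8)/(2*(n**2 + 5*n + 6)); subtract s_(0) = 0 ⇒ S(n) = (n**2 + 9*n + 8)/(2*(n**2 + 5*n + 6)).

S(n) = \frac{n^{2} + 9 n + 8}{2 \left(n^{2} + 5 n + 6\right)}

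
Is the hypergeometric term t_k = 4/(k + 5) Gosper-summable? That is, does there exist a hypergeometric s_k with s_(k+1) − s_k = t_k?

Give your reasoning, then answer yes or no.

No — the linear system for f has no solution.

Step 1: r(k) = (k + 5)/(k + 6).
Take A(k)=k + 5, B(k)=k + 6, C(k)=1.
Need (k + 5)·f(k+1) − (k + 5)·f(k) = 1.
d = 0 from the (1,1,0) case.
Put f(k) = c0: A·f(k+1) − B(k−1)·f(k) − C = -1; need -1 = 0 — inconsistent ⇒ no f, not summable.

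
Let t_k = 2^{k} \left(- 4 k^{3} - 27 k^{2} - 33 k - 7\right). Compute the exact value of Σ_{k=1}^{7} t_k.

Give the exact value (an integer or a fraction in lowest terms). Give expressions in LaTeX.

Σ = -567034

The ratio is 2*(4*k**3 + 39*k**2 + 99*k + 71)/(4*k**3 + 27*k**2 + 33*k + 7).
Factor: A=2; B=1; C=k**3 + 27*k**2/4 + 33*k/4 + 7/4.
Solve (2)·f(k+1) − (1)·f(k) = k**3 + 27*k**2/4 + 33*k/4 + 7/4.
Bound: deg f ≤ 3.
Coefficient equations give f(k) = (4*k**3 + 3*k**2 - 3*k - 1)/4.
R(k) = B(k−1)·f(k)/C(k) = (4*k**3 + 3*k**2 - 3*k - 1)/(4*k**3 + 27*k**2 + 33*k + 7); s_k = R·t_k = 2**k*(-4*k**3 - 3*k**2 + 3*k + 1).
Verify: 2**k*(-4*k**3 - 27*k**2 - 33*k - 7) matches t_k.
Σ_(k=1)^(7) t_k = s_(8) − s_(1) = -567040 − (-6) = -567034.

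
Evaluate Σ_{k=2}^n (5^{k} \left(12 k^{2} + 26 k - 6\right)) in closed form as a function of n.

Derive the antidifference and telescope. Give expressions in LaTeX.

S(n) = 15 \cdot 5^{n} n^{2} + 25 \cdot 5^{n} n - 10 \cdot 5^{n} - 150

r(k) = 5*(6*k**2 + 25*k + 16)/(6*k**2 + 13*k - 3) after simplifying.
Normal form (A,B,C) = (5, 1, k**2 + 13*k/6 - 1/2).
Set up (5)·f(k+1) − (1)·f(k) − (k**2 + 13*k/6 - 1/2) = 0.
deg f ≤ 2 (via 0,0,2).
Coefficient equations give f(k) = (k + 1)*(3*k - 4)/12.
R(k) = B(k−1)·f(k)/C(k) = (k + 1)*(3*k - 4)/(2*(6*k**2 + 13*k - 3)); s_k = R·t_k = 5**k*(3*k**2 - k - 4).
Δs = 5**k*(12*k**2 + 26*k - 6), as required.
Telescope: S(n) = s_(n+1) − s_(2) = 5**(n + 1)*(3*n**2 + 5*n - 2) − (150) = 15*5**n*n**2 + 25*5**n*n - 10*5**n - 150.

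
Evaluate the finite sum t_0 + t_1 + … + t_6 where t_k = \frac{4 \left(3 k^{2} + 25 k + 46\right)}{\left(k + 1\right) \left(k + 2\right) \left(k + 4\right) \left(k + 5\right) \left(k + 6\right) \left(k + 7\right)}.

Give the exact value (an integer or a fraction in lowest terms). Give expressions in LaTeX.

t_(k+1)/t_k = (k + 1)*(k + 4)*(25*k + 3*(k + 1)**2 + 71)/((k + 3)*(k + 8)*(3*k**2 + 25*k + 46)).
Take A(k)=k + 1, B(k)=k + 8, C(k)=k**3 + 34*k**2/3 + 121*k/3 + 46.
f must satisfy (k + 1)·f(k+1) − (k + 7)·f(k) = k**3 + 34*k**2/3 + 121*k/3 + 46.
Bound: deg f ≤ 6.
A polynomial solution: f(k) = k*(k + 2)*(k + 3)*(k + 5)*(k**2 + 11*k + 34)/72.
Certificate R = B(k−1)f/C = k*(k + 2)*(k + 5)*(k + 7)*(k**2 + 11*k + 34)/(24*(3*k**2 + 25*k + 46)) gives s_k = k*(k**2 + 11*k + 34)/(6*(k**3 + 11*k**2 + 34*k + 24)).
Δs = 4*(3*k**2 + 25*k + 46)/(k**6 + 25*k**5 + 247*k**4 + 1219*k**3 + 3112*k**2 + 3796*k + 1680), as required.
Σ_(k=0)^(6) t_k = s_(7) − s_(0) = 70/429 − (0) = 70/429.

Σ = 70/429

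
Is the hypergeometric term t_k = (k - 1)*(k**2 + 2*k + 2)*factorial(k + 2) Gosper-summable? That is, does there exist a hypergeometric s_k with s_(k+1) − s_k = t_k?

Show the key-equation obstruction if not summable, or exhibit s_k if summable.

r(k) = k*(k**3 + 7*k**2 + 17*k + 15)/(k**3 + k**2 - 2) after simplifying.
So A=k + 3 and B=1, with C=k**3 + k**2 - 2.
Solve (k + 3)·f(k+1) − (1)·f(k) = k**3 + k**2 - 2.
Degrees (1,0,3) ⇒ d ≤ 2.
Solve for f: f(k) = (k - 2)*(k - 1) (degree 2 ≤ 2).
So s_k = (B(k−1)f/C)·t_k = ((k - 2)/(k**2 + 2*k + 2))·t_k = (k - 2)*(k - 1)*factorial(k + 2).
Check: Δs_k = (k - 1)*(k**2 + 2*k + 2)*factorial(k + 2). ✓

Yes. s_k = (k - 2)*(k - 1)*factorial(k + 2).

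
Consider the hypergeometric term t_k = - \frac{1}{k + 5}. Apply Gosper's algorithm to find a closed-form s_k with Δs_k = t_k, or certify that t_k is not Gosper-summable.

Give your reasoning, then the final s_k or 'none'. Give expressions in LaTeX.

The ratio is (k + 5)/(k + 6).
Take A(k)=k + 5, B(k)=k + 6, C(k)=1.
f must satisfy (k + 5)·f(k+1) − (k + 5)·f(k) = 1.
Bound: deg f ≤ 0.
Generic f = c0 gives residual -1; -1 = 0 cannot hold, so t_k is not Gosper-summable.

no hypergeometric antidifference exists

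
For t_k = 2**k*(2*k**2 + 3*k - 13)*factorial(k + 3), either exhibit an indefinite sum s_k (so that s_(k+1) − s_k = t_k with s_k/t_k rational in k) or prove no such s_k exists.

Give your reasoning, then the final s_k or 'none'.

t_(k+1)/t_k = 2*(2*k**3 + 15*k**2 + 20*k - 32)/(2*k**2 + 3*k - 13).
A = 2*k + 8, B = 1, C = k**2 + 3*k/2 - 13/2.
f must satisfy (2*k + 8)·f(k+1) − (1)·f(k) = k**2 + 3*k/2 - 13/2.
Degrees (1,0,2) ⇒ d ≤ 1.
Match coefficients ⇒ f(k) = (k - 3)/2.
Certificate R = B(k−1)f/C = (k - 3)/(2*k**2 + 3*k - 13) gives s_k = 2**k*(k - 3)*factorial(k + 3).
s_(k+1) − s_k = 2**k*(2*k**2 + 3*k - 13)*factorial(k + 3) = t_k.

s_k = 2**k*(k - 3)*factorial(k + 3)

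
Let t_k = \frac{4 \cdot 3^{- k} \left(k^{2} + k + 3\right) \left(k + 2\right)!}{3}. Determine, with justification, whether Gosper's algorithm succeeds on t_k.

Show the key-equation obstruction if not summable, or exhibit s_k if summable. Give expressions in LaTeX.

t_(k+1)/t_k = (k + 3)*(k + (k + 1)**2 + 4)/(3*(k**2 + k + 3)).
Normal form (A,B,C) = (k/3 + 1, 1, k**2 + k + 3).
Key eq: (k/3 + 1)·f(k+1) = (1)·f(k) + (k**2 + k + 3).
Degrees (1,0,2) ⇒ d ≤ 1.
A polynomial solution: f(k) = 3*k.
Get s_k = R·t_k = 4*k*factorial(k + 2)/3**k with R(k) = B(k−1)f(k)/C(k) = 3*k/(k**2 + k + 3).
Δs = 4*(k**2 + k + 3)*factorial(k + 2)/(3*3**k), as required.

Yes. s_k = 4 \cdot 3^{- k} k \left(k + 2\right)!.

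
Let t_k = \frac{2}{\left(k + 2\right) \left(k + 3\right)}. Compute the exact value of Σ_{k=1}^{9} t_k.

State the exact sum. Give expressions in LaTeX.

Step 1: r(k) = (k + 2)/(k + 4).
Gosper form: A/B · C(k+1)/C(k) with A=k + 2, B=k + 4, C=1.
f must satisfy (k + 2)·f(k+1) − (k + 3)·f(k) = 1.
Degrees (1,1,0) ⇒ d ≤ 1.
Solve for f: f(k) = k/2 (degree 1 ≤ 1).
So s_k = (B(k−1)f/C)·t_k = (k*(k + 3)/2)·t_k = k/(k + 2).
Verify: 2/(k**2 + 5*k + 6) matches t_k.
Telescoping: Σ = s_(10) − s_(1) = 5/6 − (1/3) = 1/2.

Σ = 1/2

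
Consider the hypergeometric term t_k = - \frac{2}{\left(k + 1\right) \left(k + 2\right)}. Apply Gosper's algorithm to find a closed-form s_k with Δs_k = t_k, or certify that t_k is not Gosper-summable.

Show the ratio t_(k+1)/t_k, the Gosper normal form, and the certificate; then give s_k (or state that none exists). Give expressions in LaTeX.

t_(k+1)/t_k = (k + 1)/(k + 3).
Gosper form: A/B · C(k+1)/C(k) with A=k + 1, B=k + 3, C=1.
Solve (k + 1)·f(k+1) − (k + 2)·f(k) = 1.
From deg A=1, deg B=1, deg C=0: d=1.
Coefficient equations give f(k) = k.
Get s_k = R·t_k = -2*k/(k + 1) with R(k) = B(k−1)f(k)/C(k) = k*(k + 2).
s_(k+1) − s_k = -2/(k**2 + 3*k + 2) = t_k.

s_k = - \frac{2 k}{k + 1}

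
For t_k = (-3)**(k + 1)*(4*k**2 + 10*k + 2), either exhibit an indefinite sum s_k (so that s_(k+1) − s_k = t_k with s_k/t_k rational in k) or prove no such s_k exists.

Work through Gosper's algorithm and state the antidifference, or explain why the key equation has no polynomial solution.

t_(k+1)/t_k = 3*(-2*k**2 - 9*k - 8)/(2*k**2 + 5*k + 1).
A = -3, B = 1, C = k**2 + 5*k/2 + 1/2.
Set up (-3)·f(k+1) − (1)·f(k) − (k**2 + 5*k/2 + 1/2) = 0.
Bound: deg f ≤ 2.
Solving with deg f ≤ 2: f(k) = -(k**2 + k - 1)/4.
So s_k = (B(k−1)f/C)·t_k = (-(k**2 + k - 1)/(2*(2*k**2 + 5*k + 1)))·t_k = (-3)**(k + 1)*(-k**2 - k + 1).
Δs = (-3)**(k + 1)*(4*k**2 + 10*k + 2), as required.

s_k = (-3)**(k + 1)*(-k**2 - k + 1)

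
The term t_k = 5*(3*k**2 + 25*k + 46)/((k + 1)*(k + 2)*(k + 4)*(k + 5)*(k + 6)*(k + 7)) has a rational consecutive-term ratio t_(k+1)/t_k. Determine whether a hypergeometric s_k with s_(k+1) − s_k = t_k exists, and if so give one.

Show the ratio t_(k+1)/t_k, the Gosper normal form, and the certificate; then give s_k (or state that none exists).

s_k = 5*k*(k**2 + 11*k + 34)/(24*(k**3 + 11*k**2 + 34*k + 24))

Compute t_(k+1)/t_k: get (k + 1)*(k + 4)*(25*k + 3*(k + 1)**2 + 71)/((k + 3)*(k + 8)*(3*k**2 + 25*k + 46)).
Take A(k)=k + 1, B(k)=k + 8, C(k)=k**3 + 34*k**2/3 + 121*k/3 + 46.
Need (k + 1)·f(k+1) − (k + 7)·f(k) = k**3 + 34*k**2/3 + 121*k/3 + 46.
deg f ≤ 6 (via 1,1,3).
Solve for f: f(k) = k*(k + 2)*(k + 3)*(k + 5)*(k**2 + 11*k + 34)/72 (degree 6 ≤ 6).
Get s_k = R·t_k = 5*k*(k**2 + 11*k + 34)/(24*(k**3 + 11*k**2 + 34*k + 24)) with R(k) = B(k−1)f(k)/C(k) = k*(k + 2)*(k + 5)*(k + 7)*(k**2 + 11*k + 34)/(24*(3*k**2 + 25*k + 46)).
Verify: 5*(3*k**2 + 25*k + 46)/(k**6 + 25*k**5 + 247*k**4 + 1219*k**3 + 3112*k**2 + 3796*k + 1680) matches t_k.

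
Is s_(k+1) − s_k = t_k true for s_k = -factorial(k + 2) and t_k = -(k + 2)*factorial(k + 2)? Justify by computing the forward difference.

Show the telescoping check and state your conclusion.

s_(k+1) = -factorial(k + 3)
s_(k+1) − s_k = -(k + 2)*factorial(k + 2)
(s_(k+1) − s_k) − t_k = 0

valid; difference matches t_k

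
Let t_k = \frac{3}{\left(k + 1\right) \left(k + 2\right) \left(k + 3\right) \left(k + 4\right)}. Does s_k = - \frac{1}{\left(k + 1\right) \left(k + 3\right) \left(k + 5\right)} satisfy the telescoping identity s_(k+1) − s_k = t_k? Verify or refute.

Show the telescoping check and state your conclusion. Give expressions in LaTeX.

Invalid: residual \frac{3 \left(- 4 k - 19\right)}{k^{6} + 21 k^{5} + 175 k^{4} + 735 k^{3} + 1624 k^{2} + 1764 k + 720} ≠ 0.

s_(k+1) = -1/((k + 2)*(k + 4)*(k + 6))
s_(k+1) − s_k = 3*(k**2 + 7*k + 11)/(k**6 + 21*k**5 + 175*k**4 + 735*k**3 + 1624*k**2 + 1764*k + 720)
(s_(k+1) − s_k) − t_k = 3*(-4*k - 19)/(k**6 + 21*k**5 + 175*k**4 + 735*k**3 + 1624*k**2 + 1764*k + 720)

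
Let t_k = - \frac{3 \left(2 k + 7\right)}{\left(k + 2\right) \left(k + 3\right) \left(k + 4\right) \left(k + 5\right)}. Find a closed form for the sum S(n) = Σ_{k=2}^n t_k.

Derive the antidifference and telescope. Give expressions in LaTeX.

r(k) = (k + 2)*(2*k + 9)/((k + 6)*(2*k + 7)) after simplifying.
Factor: A=k + 2; B=k + 6; C=k + 7/2.
Need (k + 2)·f(k+1) − (k + 5)·f(k) = k + 7/2.
Degrees (1,1,1) ⇒ d ≤ 3.
Coefficient equations give f(k) = k*(k + 3)*(k + 6)/16.
So s_k = (B(k−1)f/C)·t_k = (k*(k + 3)*(k + 5)*(k + 6)/(8*(2*k + 7)))·t_k = 3*k*(-k - 6)/(8*(k**2 + 6*k + 8)).
Check: Δs_k = 3*(-2*k - 7)/(k**4 + 14*k**3 + 71*k**2 + 154*k + 120). ✓
Evaluate: s_(n+1) = 3*(-n**2 - 8*n - 7)/(8*(n**2 + 8*n + 15)); subtract s_(2) = -1/4 ⇒ S(n) = (-n**2 - 8*n + 9)/(8*(n**2 + 8*n + 15)).

S(n) = \frac{- n^{2} - 8 n + 9}{8 \left(n^{2} + 8 n + 15\right)}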